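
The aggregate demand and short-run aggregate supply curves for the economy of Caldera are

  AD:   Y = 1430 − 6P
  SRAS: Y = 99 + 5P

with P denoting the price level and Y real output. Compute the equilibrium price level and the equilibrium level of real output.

Set AD = SRAS: 1430 − 6P = 99 + 5P, so 1331 = 11P and P = 121.
Then Y = 1430 − 6·121 = 704.

P = 121, Y = 704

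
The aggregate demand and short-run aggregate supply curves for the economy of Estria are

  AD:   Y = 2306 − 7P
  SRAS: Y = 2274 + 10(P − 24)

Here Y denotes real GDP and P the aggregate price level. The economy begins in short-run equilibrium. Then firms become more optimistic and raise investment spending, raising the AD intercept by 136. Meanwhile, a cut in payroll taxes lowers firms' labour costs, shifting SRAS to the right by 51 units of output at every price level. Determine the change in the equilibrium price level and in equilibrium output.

After both shocks: AD is Y = 2442 − 7P and SRAS is Y = 2085 + 10P.
Setting them equal: 357 = 17P, so P = 21.
Y = 2442 − 7·21 = 2295.
Initially P = 16, Y = 2194, so ΔP = +5 and ΔY = +101.

ΔP = +5, ΔY = +101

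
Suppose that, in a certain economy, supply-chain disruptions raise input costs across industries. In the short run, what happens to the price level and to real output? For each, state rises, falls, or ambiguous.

This is an adverse supply shock: SRAS shifts left.
Moving along the downward-sloping AD curve, P rises and Y falls.

Price level: rises; output: falls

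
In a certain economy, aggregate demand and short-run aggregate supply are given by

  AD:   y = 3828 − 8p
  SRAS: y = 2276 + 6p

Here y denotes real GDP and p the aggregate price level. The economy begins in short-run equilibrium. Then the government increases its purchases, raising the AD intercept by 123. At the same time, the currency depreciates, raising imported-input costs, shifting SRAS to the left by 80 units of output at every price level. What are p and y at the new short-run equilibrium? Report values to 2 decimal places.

p = 125.36, y = 2948.14

After both shocks: AD is y = 3951 − 8p and SRAS is y = 2196 + 6p.
Setting them equal: 1755 = 14p, so p = 125.36.
Substituting into AD, y = 2948.14.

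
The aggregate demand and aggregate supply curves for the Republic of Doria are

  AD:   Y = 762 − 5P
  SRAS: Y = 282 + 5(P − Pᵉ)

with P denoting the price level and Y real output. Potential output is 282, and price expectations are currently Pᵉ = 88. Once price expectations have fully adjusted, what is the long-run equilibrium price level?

Short run: with Pᵉ = 88, SRAS is Y = 5P − 158. Setting AD = SRAS gives 920 = 10P, so P = 92 and Y = 762 − 5·92 = 302.
Output 302 is above potential 282, so over time expected prices rise and SRAS shifts left until Y returns to 282.
Long run: Y = 282 on the AD curve gives 282 = 762 − 5P, so P = 96.

Long-run P = 96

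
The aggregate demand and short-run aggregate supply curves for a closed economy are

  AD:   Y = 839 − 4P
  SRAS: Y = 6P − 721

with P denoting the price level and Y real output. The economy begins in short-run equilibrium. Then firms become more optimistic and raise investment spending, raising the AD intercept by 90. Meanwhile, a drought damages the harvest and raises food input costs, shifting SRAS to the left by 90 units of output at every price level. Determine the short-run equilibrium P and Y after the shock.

After both shocks: AD is Y = 929 − 4P and SRAS is Y = 6P − 811.
Setting them equal: 1740 = 10P, so P = 174.
Y = 929 − 4·174 = 233.

P = 174, Y = 233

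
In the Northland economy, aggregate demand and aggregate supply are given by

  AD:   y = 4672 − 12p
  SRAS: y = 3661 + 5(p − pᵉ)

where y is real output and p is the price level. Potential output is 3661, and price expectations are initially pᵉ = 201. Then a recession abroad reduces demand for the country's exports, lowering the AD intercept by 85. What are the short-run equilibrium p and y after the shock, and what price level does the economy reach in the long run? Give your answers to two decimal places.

Short run: p = 113.59, y = 3223.94. Long run: p = 77.17.

AD shifts left: new AD is y = 4587 − 12p. With pᵉ = 201, SRAS is y = 2656 + 5p.
Short run: 4587 − 12p = 2656 + 5p gives 1931 = 17p, so p = 113.59 and y = 4587 − 12p = 3223.94.
y = 3223.94 is below potential 3661; expectations adjust and SRAS shifts right until y = 3661.
Long run: on the new AD curve, 3661 = 4587 − 12p gives p = 77.17.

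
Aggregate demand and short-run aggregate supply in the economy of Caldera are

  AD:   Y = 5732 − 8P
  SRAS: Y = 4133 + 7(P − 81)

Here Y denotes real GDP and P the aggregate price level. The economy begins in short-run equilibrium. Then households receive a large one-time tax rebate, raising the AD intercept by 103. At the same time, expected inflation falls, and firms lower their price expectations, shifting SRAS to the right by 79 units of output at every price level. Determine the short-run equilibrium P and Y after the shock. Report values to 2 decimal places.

After both shocks: AD is Y = 5835 − 8P and SRAS is Y = 3645 + 7P.
Setting them equal: 2190 = 15P, so P = 146.00.
Substituting into AD, Y = 4667.00.

P = 146.00, Y = 4667.00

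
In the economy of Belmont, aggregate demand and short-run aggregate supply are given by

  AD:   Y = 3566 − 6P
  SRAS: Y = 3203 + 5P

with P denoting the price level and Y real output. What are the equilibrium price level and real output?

Set AD = SRAS: 3566 − 6P = 3203 + 5P, so 363 = 11P and P = 33.
Then Y = 3566 − 6·33 = 3368.

P = 33, Y = 3368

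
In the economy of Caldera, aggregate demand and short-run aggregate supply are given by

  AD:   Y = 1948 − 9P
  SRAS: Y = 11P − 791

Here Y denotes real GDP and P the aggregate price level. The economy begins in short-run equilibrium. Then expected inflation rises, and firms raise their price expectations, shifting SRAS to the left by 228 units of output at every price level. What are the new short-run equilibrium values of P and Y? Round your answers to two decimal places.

P = 148.35, Y = 612.85

This is a negative supply shock: SRAS shifts left.
New SRAS: Y = 11P − 1019.
Set AD = SRAS: 1948 − 9P = 11P − 1019, so 2967 = 20P and P = 148.35.
Substituting into AD, Y = 612.85.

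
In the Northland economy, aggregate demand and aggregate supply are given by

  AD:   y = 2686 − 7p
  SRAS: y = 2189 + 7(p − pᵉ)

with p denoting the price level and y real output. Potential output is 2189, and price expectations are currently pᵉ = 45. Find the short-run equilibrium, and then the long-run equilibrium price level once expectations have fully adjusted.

Short run: p = 58, y = 2280. Long run: p = 71.

Short run: with pᵉ = 45, SRAS is y = 1874 + 7p. Setting AD = SRAS gives 812 = 14p, so p = 58 and y = 2686 − 7·58 = 2280.
Output 2280 is above potential 2189, so over time expected prices rise and SRAS shifts left until y returns to 2189.
Long run: y = 2189 on the AD curve gives 2189 = 2686 − 7p, so p = 71.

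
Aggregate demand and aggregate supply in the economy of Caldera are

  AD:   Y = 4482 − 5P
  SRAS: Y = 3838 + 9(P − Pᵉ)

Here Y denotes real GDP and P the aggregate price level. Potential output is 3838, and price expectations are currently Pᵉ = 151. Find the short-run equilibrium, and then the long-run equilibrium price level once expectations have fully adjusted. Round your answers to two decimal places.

Short run: P = 143.07, Y = 3766.64. Long run: P = 128.80.

Short run: with Pᵉ = 151, SRAS is Y = 2479 + 9P. Setting AD = SRAS gives 2003 = 14P, so P = 143.07 and Y = 4482 − 5P = 3766.64.
Output 3766.64 is below potential 3838, so over time expected prices fall and SRAS shifts right until Y returns to 3838.
Long run: Y = 3838 on the AD curve gives 3838 = 4482 − 5P, so P = 128.80.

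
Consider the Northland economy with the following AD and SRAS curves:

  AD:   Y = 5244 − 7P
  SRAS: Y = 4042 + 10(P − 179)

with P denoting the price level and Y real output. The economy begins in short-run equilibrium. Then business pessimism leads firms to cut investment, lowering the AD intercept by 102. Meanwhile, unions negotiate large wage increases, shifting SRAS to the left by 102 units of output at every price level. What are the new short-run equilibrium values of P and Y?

P = 176, Y = 3910

After both shocks: AD is Y = 5142 − 7P and SRAS is Y = 2150 + 10P.
Setting them equal: 2992 = 17P, so P = 176.
Y = 5142 − 7·176 = 3910.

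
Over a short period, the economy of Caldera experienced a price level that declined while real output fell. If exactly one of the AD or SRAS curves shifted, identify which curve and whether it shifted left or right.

P fell and Y fell. An AD shift moves P and Y in the same direction; an SRAS shift moves them in opposite directions.
Here P and Y moved in the same direction, so the AD curve shifted.
Since Y fell, AD shifted left.

AD shifted left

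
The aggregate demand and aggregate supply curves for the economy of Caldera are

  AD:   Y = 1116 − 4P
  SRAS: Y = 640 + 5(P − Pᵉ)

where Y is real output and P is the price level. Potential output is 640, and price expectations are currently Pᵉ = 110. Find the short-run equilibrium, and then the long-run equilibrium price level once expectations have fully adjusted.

Short run: P = 114, Y = 660. Long run: P = 119.

Short run: with Pᵉ = 110, SRAS is Y = 90 + 5P. Setting AD = SRAS gives 1026 = 9P, so P = 114 and Y = 1116 − 4·114 = 660.
Output 660 is above potential 640, so over time expected prices rise and SRAS shifts left until Y returns to 640.
Long run: Y = 640 on the AD curve gives 640 = 1116 − 4P, so P = 119.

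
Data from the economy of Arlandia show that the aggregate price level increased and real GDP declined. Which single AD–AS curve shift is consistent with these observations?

P rose and Y fell. An AD shift moves P and Y in the same direction; an SRAS shift moves them in opposite directions.
Here P and Y moved in opposite directions, so the SRAS curve shifted.
Since Y fell, SRAS shifted left.

SRAS shifted left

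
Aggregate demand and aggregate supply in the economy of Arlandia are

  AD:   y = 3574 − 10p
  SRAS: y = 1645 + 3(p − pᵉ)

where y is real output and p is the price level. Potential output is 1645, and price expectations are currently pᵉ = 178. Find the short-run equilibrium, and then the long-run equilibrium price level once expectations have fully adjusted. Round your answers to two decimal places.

Short run: with pᵉ = 178, SRAS is y = 1111 + 3p. Setting AD = SRAS gives 2463 = 13p, so p = 189.46 and y = 3574 − 10p = 1679.38.
Output 1679.38 is above potential 1645, so over time expected prices rise and SRAS shifts left until y returns to 1645.
Long run: y = 1645 on the AD curve gives 1645 = 3574 − 10p, so p = 192.90.

Short run: p = 189.46, y = 1679.38. Long run: p = 192.90.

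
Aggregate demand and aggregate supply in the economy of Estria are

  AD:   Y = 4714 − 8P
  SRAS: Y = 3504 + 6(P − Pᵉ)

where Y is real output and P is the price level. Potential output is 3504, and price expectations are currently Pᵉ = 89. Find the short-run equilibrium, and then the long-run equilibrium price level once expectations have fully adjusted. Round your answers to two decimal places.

Short run: P = 124.57, Y = 3717.43. Long run: P = 151.25.

Short run: with Pᵉ = 89, SRAS is Y = 2970 + 6P. Setting AD = SRAS gives 1744 = 14P, so P = 124.57 and Y = 4714 − 8P = 3717.43.
Output 3717.43 is above potential 3504, so over time expected prices rise and SRAS shifts left until Y returns to 3504.
Long run: Y = 3504 on the AD curve gives 3504 = 4714 − 8P, so P = 151.25.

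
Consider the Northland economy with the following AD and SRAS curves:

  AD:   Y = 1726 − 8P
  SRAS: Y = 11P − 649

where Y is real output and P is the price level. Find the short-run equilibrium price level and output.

Set AD = SRAS: 1726 − 8P = 11P − 649, so 2375 = 19P and P = 125.
Then Y = 1726 − 8·125 = 726.

P = 125, Y = 726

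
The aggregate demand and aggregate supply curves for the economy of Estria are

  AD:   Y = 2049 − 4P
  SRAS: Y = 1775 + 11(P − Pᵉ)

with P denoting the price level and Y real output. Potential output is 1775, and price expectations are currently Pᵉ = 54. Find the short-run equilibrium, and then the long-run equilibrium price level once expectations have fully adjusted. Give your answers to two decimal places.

Short run: with Pᵉ = 54, SRAS is Y = 1181 + 11P. Setting AD = SRAS gives 868 = 15P, so P = 57.87 and Y = 2049 − 4P = 1817.53.
Output 1817.53 is above potential 1775, so over time expected prices rise and SRAS shifts left until Y returns to 1775.
Long run: Y = 1775 on the AD curve gives 1775 = 2049 − 4P, so P = 68.50.

Short run: P = 57.87, Y = 1817.53. Long run: P = 68.50.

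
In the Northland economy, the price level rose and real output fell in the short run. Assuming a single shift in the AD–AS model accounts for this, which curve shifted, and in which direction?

SRAS shifted left

P rose and Y fell. An AD shift moves P and Y in the same direction; an SRAS shift moves them in opposite directions.
Here P and Y moved in opposite directions, so the SRAS curve shifted.
Since Y fell, SRAS shifted left.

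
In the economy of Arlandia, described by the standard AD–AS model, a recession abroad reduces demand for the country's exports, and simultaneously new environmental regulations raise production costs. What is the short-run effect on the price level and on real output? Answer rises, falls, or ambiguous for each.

The first event is a negative demand shock: AD shifts left, which by itself pushes P down and Y down.
The second is an adverse supply shock: SRAS shifts left, which by itself pushes P up and Y down.
The two shocks push P in opposite directions, so the effect on P is ambiguous. Both shocks push Y down, so Y falls.

Price level: ambiguous; output: falls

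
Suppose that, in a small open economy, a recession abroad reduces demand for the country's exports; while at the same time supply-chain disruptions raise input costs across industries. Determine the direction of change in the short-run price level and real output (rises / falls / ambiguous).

Price level: ambiguous; output: falls

The first event is a negative demand shock: AD shifts left, which by itself pushes P down and Y down.
The second is an adverse supply shock: SRAS shifts left, which by itself pushes P up and Y down.
The two shocks push P in opposite directions, so the effect on P is ambiguous. Both shocks push Y down, so Y falls.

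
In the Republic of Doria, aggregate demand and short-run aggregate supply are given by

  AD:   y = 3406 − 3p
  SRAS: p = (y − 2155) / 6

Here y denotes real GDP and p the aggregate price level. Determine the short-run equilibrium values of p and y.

Rearrange SRAS to y = 2155 + 6p.
Set AD = SRAS: 3406 − 3p = 2155 + 6p, so 1251 = 9p and p = 139.
Then y = 3406 − 3·139 = 2989.

p = 139, y = 2989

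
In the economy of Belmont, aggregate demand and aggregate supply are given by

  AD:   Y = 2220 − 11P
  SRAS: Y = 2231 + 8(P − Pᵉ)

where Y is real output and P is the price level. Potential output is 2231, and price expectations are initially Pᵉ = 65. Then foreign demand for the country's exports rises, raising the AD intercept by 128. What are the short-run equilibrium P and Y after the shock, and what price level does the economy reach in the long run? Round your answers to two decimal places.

Short run: P = 33.53, Y = 1979.21. Long run: P = 10.64.

AD shifts right: new AD is Y = 2348 − 11P. With Pᵉ = 65, SRAS is Y = 1711 + 8P.
Short run: 2348 − 11P = 1711 + 8P gives 637 = 19P, so P = 33.53 and Y = 2348 − 11P = 1979.21.
Y = 1979.21 is below potential 2231; expectations adjust and SRAS shifts right until Y = 2231.
Long run: on the new AD curve, 2231 = 2348 − 11P gives P = 10.64.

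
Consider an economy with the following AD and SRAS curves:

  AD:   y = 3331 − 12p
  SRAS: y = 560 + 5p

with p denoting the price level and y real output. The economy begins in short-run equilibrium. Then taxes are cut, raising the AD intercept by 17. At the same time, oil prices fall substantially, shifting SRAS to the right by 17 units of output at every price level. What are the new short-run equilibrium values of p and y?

After both shocks: AD is y = 3348 − 12p and SRAS is y = 577 + 5p.
Setting them equal: 2771 = 17p, so p = 163.
y = 3348 − 12·163 = 1392.

p = 163, y = 1392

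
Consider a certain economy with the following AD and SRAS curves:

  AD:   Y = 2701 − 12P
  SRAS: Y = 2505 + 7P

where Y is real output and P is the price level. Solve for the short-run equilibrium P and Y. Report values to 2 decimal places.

P = 10.32, Y = 2577.21

Set AD = SRAS: 2701 − 12P = 2505 + 7P, so 196 = 19P and P = 10.32.
Substituting into AD, Y = 2701 − 12P = 2577.21.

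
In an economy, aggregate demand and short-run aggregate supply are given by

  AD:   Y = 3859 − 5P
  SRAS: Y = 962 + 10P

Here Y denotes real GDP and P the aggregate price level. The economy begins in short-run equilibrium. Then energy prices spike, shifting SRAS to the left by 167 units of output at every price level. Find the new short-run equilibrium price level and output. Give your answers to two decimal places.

P = 204.27, Y = 2837.67

This is a negative supply shock: SRAS shifts left.
New SRAS: Y = 795 + 10P.
Set AD = SRAS: 3859 − 5P = 795 + 10P, so 3064 = 15P and P = 204.27.
Substituting into AD, Y = 2837.67.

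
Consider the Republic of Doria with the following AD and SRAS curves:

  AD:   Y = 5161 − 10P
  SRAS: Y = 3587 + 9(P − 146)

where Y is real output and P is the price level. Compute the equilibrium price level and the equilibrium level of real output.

P = 152, Y = 3641

Write SRAS as Y = 3587 + 9P − 1314 = 2273 + 9P.
Set AD = SRAS: 5161 − 10P = 2273 + 9P, so 2888 = 19P and P = 152.
Then Y = 5161 − 10·152 = 3641.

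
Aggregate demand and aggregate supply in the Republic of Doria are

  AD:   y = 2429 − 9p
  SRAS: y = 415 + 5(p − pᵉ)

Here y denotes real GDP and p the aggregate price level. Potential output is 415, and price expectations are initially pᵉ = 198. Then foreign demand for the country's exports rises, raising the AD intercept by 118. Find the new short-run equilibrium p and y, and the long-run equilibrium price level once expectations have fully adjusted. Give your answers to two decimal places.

AD shifts right: new AD is y = 2547 − 9p. With pᵉ = 198, SRAS is y = 5p − 575.
Short run: 2547 − 9p = 5p − 575 gives 3122 = 14p, so p = 223.00 and y = 2547 − 9p = 540.00.
y = 540.00 is above potential 415; expectations adjust and SRAS shifts left until y = 415.
Long run: on the new AD curve, 415 = 2547 − 9p gives p = 236.89.

Short run: p = 223.00, y = 540.00. Long run: p = 236.89.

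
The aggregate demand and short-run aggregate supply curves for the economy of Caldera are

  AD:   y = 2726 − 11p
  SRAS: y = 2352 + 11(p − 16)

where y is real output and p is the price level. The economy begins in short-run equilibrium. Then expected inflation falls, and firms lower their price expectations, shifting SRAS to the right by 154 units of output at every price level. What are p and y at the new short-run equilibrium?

This is a positive supply shock: SRAS shifts right.
New SRAS: y = 2330 + 11p.
Set AD = SRAS: 2726 − 11p = 2330 + 11p, so 396 = 22p and p = 18.
y = 2726 − 11·18 = 2528.

p = 18, y = 2528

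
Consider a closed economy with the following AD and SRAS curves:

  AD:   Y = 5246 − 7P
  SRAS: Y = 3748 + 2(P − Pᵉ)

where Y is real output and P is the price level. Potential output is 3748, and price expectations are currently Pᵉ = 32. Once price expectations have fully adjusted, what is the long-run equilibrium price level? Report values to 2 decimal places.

Short run: with Pᵉ = 32, SRAS is Y = 3684 + 2P. Setting AD = SRAS gives 1562 = 9P, so P = 173.56 and Y = 5246 − 7P = 4031.11.
Output 4031.11 is above potential 3748, so over time expected prices rise and SRAS shifts left until Y returns to 3748.
Long run: Y = 3748 on the AD curve gives 3748 = 5246 − 7P, so P = 214.00.

Long-run P = 214.00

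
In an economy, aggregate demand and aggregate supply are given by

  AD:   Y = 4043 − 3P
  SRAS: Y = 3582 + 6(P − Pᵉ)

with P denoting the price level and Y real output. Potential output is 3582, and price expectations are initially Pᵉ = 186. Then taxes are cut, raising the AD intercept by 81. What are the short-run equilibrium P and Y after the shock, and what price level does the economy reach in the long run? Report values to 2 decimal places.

Short run: P = 184.22, Y = 3571.33. Long run: P = 180.67.

AD shifts right: new AD is Y = 4124 − 3P. With Pᵉ = 186, SRAS is Y = 2466 + 6P.
Short run: 4124 − 3P = 2466 + 6P gives 1658 = 9P, so P = 184.22 and Y = 4124 − 3P = 3571.33.
Y = 3571.33 is below potential 3582; expectations adjust and SRAS shifts right until Y = 3582.
Long run: on the new AD curve, 3582 = 4124 − 3P gives P = 180.67.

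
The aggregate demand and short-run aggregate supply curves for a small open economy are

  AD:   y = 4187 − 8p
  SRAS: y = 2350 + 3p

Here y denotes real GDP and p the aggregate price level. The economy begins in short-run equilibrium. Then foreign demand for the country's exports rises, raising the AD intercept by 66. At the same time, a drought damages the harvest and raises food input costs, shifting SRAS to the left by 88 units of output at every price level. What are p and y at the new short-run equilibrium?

p = 181, y = 2805

After both shocks: AD is y = 4253 − 8p and SRAS is y = 2262 + 3p.
Setting them equal: 1991 = 11p, so p = 181.
y = 4253 − 8·181 = 2805.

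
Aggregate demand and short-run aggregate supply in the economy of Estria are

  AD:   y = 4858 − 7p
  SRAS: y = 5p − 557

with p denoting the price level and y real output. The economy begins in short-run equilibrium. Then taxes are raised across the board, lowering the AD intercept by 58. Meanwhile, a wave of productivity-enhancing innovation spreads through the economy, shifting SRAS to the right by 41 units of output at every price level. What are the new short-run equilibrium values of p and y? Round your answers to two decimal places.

p = 443.00, y = 1699.00

After both shocks: AD is y = 4800 − 7p and SRAS is y = 5p − 516.
Setting them equal: 5316 = 12p, so p = 443.00.
Substituting into AD, y = 1699.00.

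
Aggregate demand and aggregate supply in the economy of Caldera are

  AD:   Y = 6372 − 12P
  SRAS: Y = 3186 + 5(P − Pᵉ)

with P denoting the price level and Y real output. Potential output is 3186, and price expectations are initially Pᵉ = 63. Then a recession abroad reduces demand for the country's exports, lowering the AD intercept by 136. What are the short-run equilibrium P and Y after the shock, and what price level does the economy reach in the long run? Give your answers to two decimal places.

AD shifts left: new AD is Y = 6236 − 12P. With Pᵉ = 63, SRAS is Y = 2871 + 5P.
Short run: 6236 − 12P = 2871 + 5P gives 3365 = 17P, so P = 197.94 and Y = 6236 − 12P = 3860.71.
Y = 3860.71 is above potential 3186; expectations adjust and SRAS shifts left until Y = 3186.
Long run: on the new AD curve, 3186 = 6236 − 12P gives P = 254.17.

Short run: P = 197.94, Y = 3860.71. Long run: P = 254.17.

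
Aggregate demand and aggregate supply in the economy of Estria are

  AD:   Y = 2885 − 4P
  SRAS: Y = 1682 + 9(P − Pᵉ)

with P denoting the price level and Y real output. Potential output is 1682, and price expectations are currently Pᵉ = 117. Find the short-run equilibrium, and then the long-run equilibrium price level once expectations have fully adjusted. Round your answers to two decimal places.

Short run: with Pᵉ = 117, SRAS is Y = 629 + 9P. Setting AD = SRAS gives 2256 = 13P, so P = 173.54 and Y = 2885 − 4P = 2190.85.
Output 2190.85 is above potential 1682, so over time expected prices rise and SRAS shifts left until Y returns to 1682.
Long run: Y = 1682 on the AD curve gives 1682 = 2885 − 4P, so P = 300.75.

Short run: P = 173.54, Y = 2190.85. Long run: P = 300.75.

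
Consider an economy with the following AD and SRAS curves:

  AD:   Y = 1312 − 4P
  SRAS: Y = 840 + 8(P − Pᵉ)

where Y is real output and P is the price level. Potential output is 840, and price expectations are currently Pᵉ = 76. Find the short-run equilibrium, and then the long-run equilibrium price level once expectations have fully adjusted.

Short run: P = 90, Y = 952. Long run: P = 118.

Short run: with Pᵉ = 76, SRAS is Y = 232 + 8P. Setting AD = SRAS gives 1080 = 12P, so P = 90 and Y = 1312 − 4·90 = 952.
Output 952 is above potential 840, so over time expected prices rise and SRAS shifts left until Y returns to 840.
Long run: Y = 840 on the AD curve gives 840 = 1312 − 4P, so P = 118.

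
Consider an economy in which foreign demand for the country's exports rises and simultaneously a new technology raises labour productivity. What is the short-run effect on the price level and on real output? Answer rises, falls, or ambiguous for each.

Price level: ambiguous; output: rises

The first event is a positive demand shock: AD shifts right, which by itself pushes P up and Y up.
The second is a favourable supply shock: SRAS shifts right, which by itself pushes P down and Y up.
The two shocks push P in opposite directions, so the effect on P is ambiguous. Both shocks push Y up, so Y rises.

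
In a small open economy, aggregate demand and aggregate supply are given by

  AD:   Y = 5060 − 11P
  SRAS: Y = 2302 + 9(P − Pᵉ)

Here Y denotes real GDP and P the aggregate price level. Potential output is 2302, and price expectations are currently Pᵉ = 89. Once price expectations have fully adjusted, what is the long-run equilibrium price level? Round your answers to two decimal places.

Long-run P = 250.73

Short run: with Pᵉ = 89, SRAS is Y = 1501 + 9P. Setting AD = SRAS gives 3559 = 20P, so P = 177.95 and Y = 5060 − 11P = 3102.55.
Output 3102.55 is above potential 2302, so over time expected prices rise and SRAS shifts left until Y returns to 2302.
Long run: Y = 2302 on the AD curve gives 2302 = 5060 − 11P, so P = 250.73.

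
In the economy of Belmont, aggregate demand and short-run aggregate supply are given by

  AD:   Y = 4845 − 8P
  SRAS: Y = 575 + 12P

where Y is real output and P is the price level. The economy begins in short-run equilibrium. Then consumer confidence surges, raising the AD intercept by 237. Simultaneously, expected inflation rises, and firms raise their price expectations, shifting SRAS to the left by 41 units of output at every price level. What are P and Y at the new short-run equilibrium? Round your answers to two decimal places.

After both shocks: AD is Y = 5082 − 8P and SRAS is Y = 534 + 12P.
Setting them equal: 4548 = 20P, so P = 227.40.
Substituting into AD, Y = 3262.80.

P = 227.40, Y = 3262.80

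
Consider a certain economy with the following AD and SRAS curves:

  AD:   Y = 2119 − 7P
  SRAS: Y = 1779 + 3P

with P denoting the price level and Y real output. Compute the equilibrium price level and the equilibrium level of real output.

P = 34, Y = 1881

Set AD = SRAS: 2119 − 7P = 1779 + 3P, so 340 = 10P and P = 34.
Then Y = 2119 − 7·34 = 1881.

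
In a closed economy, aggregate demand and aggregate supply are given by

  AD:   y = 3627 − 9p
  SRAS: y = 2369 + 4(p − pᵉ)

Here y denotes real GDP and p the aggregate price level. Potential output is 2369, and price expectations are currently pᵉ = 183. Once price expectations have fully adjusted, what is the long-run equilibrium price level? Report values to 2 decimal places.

Short run: with pᵉ = 183, SRAS is y = 1637 + 4p. Setting AD = SRAS gives 1990 = 13p, so p = 153.08 and y = 3627 − 9p = 2249.31.
Output 2249.31 is below potential 2369, so over time expected prices fall and SRAS shifts right until y returns to 2369.
Long run: y = 2369 on the AD curve gives 2369 = 3627 − 9p, so p = 139.78.

Long-run p = 139.78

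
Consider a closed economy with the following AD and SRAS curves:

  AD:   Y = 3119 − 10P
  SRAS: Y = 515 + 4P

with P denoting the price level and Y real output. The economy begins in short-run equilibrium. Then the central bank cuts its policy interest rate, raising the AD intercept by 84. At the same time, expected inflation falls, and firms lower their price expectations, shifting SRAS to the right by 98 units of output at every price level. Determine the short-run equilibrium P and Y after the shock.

After both shocks: AD is Y = 3203 − 10P and SRAS is Y = 613 + 4P.
Setting them equal: 2590 = 14P, so P = 185.
Y = 3203 − 10·185 = 1353.

P = 185, Y = 1353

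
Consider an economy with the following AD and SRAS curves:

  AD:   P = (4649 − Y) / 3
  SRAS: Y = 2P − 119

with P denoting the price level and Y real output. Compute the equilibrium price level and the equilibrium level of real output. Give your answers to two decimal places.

P = 953.60, Y = 1788.20

Rearrange AD to Y = 4649 − 3P.
Set AD = SRAS: 4649 − 3P = 2P − 119, so 4768 = 5P and P = 953.60.
Substituting into AD, Y = 4649 − 3P = 1788.20.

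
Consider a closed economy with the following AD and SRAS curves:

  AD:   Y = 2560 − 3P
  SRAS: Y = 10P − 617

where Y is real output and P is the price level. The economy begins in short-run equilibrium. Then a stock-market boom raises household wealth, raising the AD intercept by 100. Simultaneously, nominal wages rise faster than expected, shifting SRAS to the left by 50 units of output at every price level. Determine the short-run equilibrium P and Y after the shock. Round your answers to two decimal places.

After both shocks: AD is Y = 2660 − 3P and SRAS is Y = 10P − 667.
Setting them equal: 3327 = 13P, so P = 255.92.
Substituting into AD, Y = 1892.23.

P = 255.92, Y = 1892.23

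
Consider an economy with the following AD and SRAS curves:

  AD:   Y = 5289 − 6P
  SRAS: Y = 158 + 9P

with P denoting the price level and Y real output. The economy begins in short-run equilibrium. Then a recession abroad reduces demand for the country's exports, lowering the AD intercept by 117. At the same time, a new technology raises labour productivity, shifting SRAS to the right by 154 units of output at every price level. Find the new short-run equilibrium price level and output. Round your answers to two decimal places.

P = 324.00, Y = 3228.00

After both shocks: AD is Y = 5172 − 6P and SRAS is Y = 312 + 9P.
Setting them equal: 4860 = 15P, so P = 324.00.
Substituting into AD, Y = 3228.00.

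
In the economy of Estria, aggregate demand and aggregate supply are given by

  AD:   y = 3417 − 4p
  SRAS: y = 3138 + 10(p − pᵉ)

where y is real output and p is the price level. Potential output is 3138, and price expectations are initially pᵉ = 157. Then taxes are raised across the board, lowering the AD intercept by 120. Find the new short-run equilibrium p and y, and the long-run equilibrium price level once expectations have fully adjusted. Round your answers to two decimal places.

Short run: p = 123.50, y = 2803.00. Long run: p = 39.75.

AD shifts left: new AD is y = 3297 − 4p. With pᵉ = 157, SRAS is y = 1568 + 10p.
Short run: 3297 − 4p = 1568 + 10p gives 1729 = 14p, so p = 123.50 and y = 3297 − 4p = 2803.00.
y = 2803.00 is below potential 3138; expectations adjust and SRAS shifts right until y = 3138.
Long run: on the new AD curve, 3138 = 3297 − 4p gives p = 39.75.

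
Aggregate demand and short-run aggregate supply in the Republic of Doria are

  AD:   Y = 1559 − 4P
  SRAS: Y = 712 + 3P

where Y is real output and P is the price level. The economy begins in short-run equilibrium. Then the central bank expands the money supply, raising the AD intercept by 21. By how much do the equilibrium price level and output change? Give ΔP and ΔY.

This is a positive demand shock: AD shifts right.
New AD: Y = 1580 − 4P.
Set AD = SRAS: 1580 − 4P = 712 + 3P, so 868 = 7P and P = 124.
Y = 1580 − 4·124 = 1084.
Initially P = 121, Y = 1075, so ΔP = +3 and ΔY = +9.

ΔP = +3, ΔY = +9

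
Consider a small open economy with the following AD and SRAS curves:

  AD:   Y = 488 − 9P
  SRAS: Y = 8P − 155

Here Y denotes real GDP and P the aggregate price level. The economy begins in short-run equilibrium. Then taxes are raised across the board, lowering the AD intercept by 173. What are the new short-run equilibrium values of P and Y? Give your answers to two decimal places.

P = 27.65, Y = 66.18

This is a negative demand shock: AD shifts left.
New AD: Y = 315 − 9P.
Set AD = SRAS: 315 − 9P = 8P − 155, so 470 = 17P and P = 27.65.
Substituting into AD, Y = 66.18.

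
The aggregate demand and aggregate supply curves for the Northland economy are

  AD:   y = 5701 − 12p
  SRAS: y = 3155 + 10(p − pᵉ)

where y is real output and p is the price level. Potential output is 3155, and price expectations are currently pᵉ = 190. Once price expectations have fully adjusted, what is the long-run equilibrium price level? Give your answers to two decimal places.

Short run: with pᵉ = 190, SRAS is y = 1255 + 10p. Setting AD = SRAS gives 4446 = 22p, so p = 202.09 and y = 5701 − 12p = 3275.91.
Output 3275.91 is above potential 3155, so over time expected prices rise and SRAS shifts left until y returns to 3155.
Long run: y = 3155 on the AD curve gives 3155 = 5701 − 12p, so p = 212.17.

Long-run p = 212.17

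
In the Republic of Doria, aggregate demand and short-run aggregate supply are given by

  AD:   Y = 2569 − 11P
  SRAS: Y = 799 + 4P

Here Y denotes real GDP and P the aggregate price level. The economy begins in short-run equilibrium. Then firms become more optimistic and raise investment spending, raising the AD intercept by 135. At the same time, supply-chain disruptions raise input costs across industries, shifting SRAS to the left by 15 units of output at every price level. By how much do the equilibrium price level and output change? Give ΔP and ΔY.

After both shocks: AD is Y = 2704 − 11P and SRAS is Y = 784 + 4P.
Setting them equal: 1920 = 15P, so P = 128.
Y = 2704 − 11·128 = 1296.
Initially P = 118, Y = 1271, so ΔP = +10 and ΔY = +25.

ΔP = +10, ΔY = +25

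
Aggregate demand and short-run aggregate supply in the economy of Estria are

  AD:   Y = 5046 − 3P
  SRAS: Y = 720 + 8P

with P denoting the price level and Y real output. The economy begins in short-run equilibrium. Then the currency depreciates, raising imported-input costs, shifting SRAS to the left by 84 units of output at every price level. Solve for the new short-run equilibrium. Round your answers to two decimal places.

P = 400.91, Y = 3843.27

This is a negative supply shock: SRAS shifts left.
New SRAS: Y = 636 + 8P.
Set AD = SRAS: 5046 − 3P = 636 + 8P, so 4410 = 11P and P = 400.91.
Substituting into AD, Y = 3843.27.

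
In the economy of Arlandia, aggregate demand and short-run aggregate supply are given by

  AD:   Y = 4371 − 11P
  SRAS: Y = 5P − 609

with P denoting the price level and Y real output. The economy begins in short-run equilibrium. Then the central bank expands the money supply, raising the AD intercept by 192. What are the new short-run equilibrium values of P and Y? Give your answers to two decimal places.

P = 323.25, Y = 1007.25

This is a positive demand shock: AD shifts right.
New AD: Y = 4563 − 11P.
Set AD = SRAS: 4563 − 11P = 5P − 609, so 5172 = 16P and P = 323.25.
Substituting into AD, Y = 1007.25.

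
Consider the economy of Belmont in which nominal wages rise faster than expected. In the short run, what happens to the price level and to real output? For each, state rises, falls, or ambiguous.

This is an adverse supply shock: SRAS shifts left.
Moving along the downward-sloping AD curve, P rises and Y falls.

Price level: rises; output: falls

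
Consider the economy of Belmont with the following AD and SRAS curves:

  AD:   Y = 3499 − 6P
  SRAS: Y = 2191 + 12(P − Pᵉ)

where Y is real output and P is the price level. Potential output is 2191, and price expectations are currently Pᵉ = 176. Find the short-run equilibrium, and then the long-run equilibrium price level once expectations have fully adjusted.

Short run: P = 190, Y = 2359. Long run: P = 218.

Short run: with Pᵉ = 176, SRAS is Y = 79 + 12P. Setting AD = SRAS gives 3420 = 18P, so P = 190 and Y = 3499 − 6·190 = 2359.
Output 2359 is above potential 2191, so over time expected prices rise and SRAS shifts left until Y returns to 2191.
Long run: Y = 2191 on the AD curve gives 2191 = 3499 − 6P, so P = 218.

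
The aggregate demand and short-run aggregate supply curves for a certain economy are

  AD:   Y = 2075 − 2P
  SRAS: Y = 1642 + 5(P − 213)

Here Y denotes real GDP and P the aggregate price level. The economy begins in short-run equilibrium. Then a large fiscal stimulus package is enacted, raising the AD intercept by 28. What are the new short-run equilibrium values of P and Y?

This is a positive demand shock: AD shifts right.
New AD: Y = 2103 − 2P.
SRAS can be written Y = 577 + 5P.
Set AD = SRAS: 2103 − 2P = 577 + 5P, so 1526 = 7P and P = 218.
Y = 2103 − 2·218 = 1667.

P = 218, Y = 1667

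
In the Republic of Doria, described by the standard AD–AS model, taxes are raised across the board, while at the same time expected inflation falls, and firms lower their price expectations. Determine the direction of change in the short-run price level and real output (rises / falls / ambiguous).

The first event is a negative demand shock: AD shifts left, which by itself pushes P down and Y down.
The second is a favourable supply shock: SRAS shifts right, which by itself pushes P down and Y up.
Both shocks push P down, so P falls. The two shocks push Y in opposite directions, so the effect on Y is ambiguous.

Price level: falls; output: ambiguous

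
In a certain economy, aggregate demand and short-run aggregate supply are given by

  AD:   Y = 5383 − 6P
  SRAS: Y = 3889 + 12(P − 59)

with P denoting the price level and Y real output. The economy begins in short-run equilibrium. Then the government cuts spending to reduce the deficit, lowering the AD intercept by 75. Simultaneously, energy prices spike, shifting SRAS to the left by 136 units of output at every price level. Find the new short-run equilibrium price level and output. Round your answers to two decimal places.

After both shocks: AD is Y = 5308 − 6P and SRAS is Y = 3045 + 12P.
Setting them equal: 2263 = 18P, so P = 125.72.
Substituting into AD, Y = 4553.67.

P = 125.72, Y = 4553.67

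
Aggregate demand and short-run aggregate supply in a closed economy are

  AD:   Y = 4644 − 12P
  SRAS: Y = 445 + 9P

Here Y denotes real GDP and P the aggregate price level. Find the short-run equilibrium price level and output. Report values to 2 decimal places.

Set AD = SRAS: 4644 − 12P = 445 + 9P, so 4199 = 21P and P = 199.95.
Substituting into AD, Y = 4644 − 12P = 2244.57.

P = 199.95, Y = 2244.57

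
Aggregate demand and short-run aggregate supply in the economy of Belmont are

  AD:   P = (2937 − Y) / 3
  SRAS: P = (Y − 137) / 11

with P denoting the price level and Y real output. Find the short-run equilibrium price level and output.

Rearrange AD to Y = 2937 − 3P.
Rearrange SRAS to Y = 137 + 11P.
Set AD = SRAS: 2937 − 3P = 137 + 11P, so 2800 = 14P and P = 200.
Then Y = 2937 − 3·200 = 2337.

P = 200, Y = 2337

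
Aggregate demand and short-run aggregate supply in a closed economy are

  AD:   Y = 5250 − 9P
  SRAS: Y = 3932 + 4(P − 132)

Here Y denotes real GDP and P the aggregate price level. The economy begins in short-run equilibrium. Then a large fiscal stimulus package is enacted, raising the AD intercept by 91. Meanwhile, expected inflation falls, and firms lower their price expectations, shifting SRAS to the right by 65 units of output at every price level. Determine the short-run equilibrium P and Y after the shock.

After both shocks: AD is Y = 5341 − 9P and SRAS is Y = 3469 + 4P.
Setting them equal: 1872 = 13P, so P = 144.
Y = 5341 − 9·144 = 4045.

P = 144, Y = 4045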